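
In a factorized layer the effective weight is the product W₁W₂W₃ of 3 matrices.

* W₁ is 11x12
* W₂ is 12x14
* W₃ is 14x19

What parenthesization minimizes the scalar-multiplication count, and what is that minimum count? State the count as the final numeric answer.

4774

(W₁(W₂W₃)): cost 5700.
((W₁W₂)W₃): cost 4774.
Optimal: ((W₁W₂)W₃) with cost 4774.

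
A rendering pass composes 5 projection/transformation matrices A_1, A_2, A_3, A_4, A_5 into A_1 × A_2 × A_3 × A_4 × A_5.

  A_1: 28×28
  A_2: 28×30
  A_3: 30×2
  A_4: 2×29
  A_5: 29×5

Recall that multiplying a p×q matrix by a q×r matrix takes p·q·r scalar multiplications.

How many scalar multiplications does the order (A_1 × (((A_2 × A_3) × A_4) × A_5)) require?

(A_2 × A_3): 28×30 by 30×2 → 28×2, cost 28·30·2 = 1680
((A_2 × A_3) × A_4): 28×2 by 2×29 → 28×29, cost 28·2·29 = 1624; cumulative 3304
(((A_2 × A_3) × A_4) × A_5): 28×29 by 29×5 → 28×5, cost 28·29·5 = 4060; cumulative 7364
(A_1 × (((A_2 × A_3) × A_4) × A_5)): 28×28 by 28×5 → 28×5, cost 28·28·5 = 3920; cumulative 11284
Total: 11284 scalar multiplications.

11284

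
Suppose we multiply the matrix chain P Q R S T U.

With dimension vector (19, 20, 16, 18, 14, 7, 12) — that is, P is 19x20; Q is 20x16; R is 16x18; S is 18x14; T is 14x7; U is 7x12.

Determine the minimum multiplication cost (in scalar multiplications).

Adjacent pairs: PQ = 19·20·16 = 6080; QR = 20·16·18 = 5760; RS = 16·18·14 = 4032; ST = 18·14·7 = 1764; TU = 14·7·12 = 1176.
Length 3: P..R: k=1: 0+5760+19·20·18=12600; k=2: 6080+0+19·16·18=11552 → min 11552 | Q..S: k=2: 0+4032+20·16·14=8512; k=3: 5760+0+20·18·14=10800 → min 8512 | R..T: k=3: 0+1764+16·18·7=3780; k=4: 4032+0+16·14·7=5600 → min 3780 | S..U: k=4: 0+1176+18·14·12=4200; k=5: 1764+0+18·7·12=3276 → min 3276.
Length 4: P..S: k=1: 0+8512+19·20·14=13832; k=2: 6080+4032+19·16·14=14368; k=3: 11552+0+19·18·14=16340 → min 13832 | Q..T: k=2: 0+3780+20·16·7=6020; k=3: 5760+1764+20·18·7=10044; k=4: 8512+0+20·14·7=10472 → min 6020 | R..U: k=3: 0+3276+16·18·12=6732; k=4: 4032+1176+16·14·12=7896; k=5: 3780+0+16·7·12=5124 → min 5124.
Length 5: P..T: k=1: 0+6020+19·20·7=8680; k=2: 6080+3780+19·16·7=11988; k=3: 11552+1764+19·18·7=15710; k=4: 13832+0+19·14·7=15694 → min 8680 | Q..U: k=2: 0+5124+20·16·12=8964; k=3: 5760+3276+20·18·12=13356; k=4: 8512+1176+20·14·12=13048; k=5: 6020+0+20·7·12=7700 → min 7700.
Length 6: P..U: k=1: 0+7700+19·20·12=12260; k=2: 6080+5124+19·16·12=14852; k=3: 11552+3276+19·18·12=18932; k=4: 13832+1176+19·14·12=18200; k=5: 8680+0+19·7·12=10276 → min 10276.
Optimal order: ((P (Q (R (S T)))) U) with cost 10276.

10276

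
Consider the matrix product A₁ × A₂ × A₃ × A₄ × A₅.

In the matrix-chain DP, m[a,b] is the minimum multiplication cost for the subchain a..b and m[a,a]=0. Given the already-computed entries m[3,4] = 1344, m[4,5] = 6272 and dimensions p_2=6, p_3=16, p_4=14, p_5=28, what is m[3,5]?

m[3,5] = min over k∈[3,4] of m[3,k]+m[k+1,5]+p_{2}·p_k·p_{5}.
k=3: 0 + 6272 + 6·16·28 = 8960; k=4: 1344 + 0 + 6·14·28 = 3696.
Minimum: 3696 at k=4.

3696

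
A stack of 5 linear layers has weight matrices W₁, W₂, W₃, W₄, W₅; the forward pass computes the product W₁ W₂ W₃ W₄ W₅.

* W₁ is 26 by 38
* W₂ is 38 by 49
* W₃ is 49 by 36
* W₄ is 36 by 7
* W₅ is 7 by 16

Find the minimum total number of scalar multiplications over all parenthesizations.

35210

Adjacent pairs: W₁W₂ = 26·38·49 = 48412; W₂W₃ = 38·49·36 = 67032; W₃W₄ = 49·36·7 = 12348; W₄W₅ = 36·7·16 = 4032.
Length 3: W₁..W₃: k=1: 0+67032+26·38·36=102600; k=2: 48412+0+26·49·36=94276 → min 94276 | W₂..W₄: k=2: 0+12348+38·49·7=25382; k=3: 67032+0+38·36·7=76608 → min 25382 | W₃..W₅: k=3: 0+4032+49·36·16=32256; k=4: 12348+0+49·7·16=17836 → min 17836.
Length 4: W₁..W₄: k=1: 0+25382+26·38·7=32298; k=2: 48412+12348+26·49·7=69678; k=3: 94276+0+26·36·7=100828 → min 32298 | W₂..W₅: k=2: 0+17836+38·49·16=47628; k=3: 67032+4032+38·36·16=92952; k=4: 25382+0+38·7·16=29638 → min 29638.
Length 5: W₁..W₅: k=1: 0+29638+26·38·16=45446; k=2: 48412+17836+26·49·16=86632; k=3: 94276+4032+26·36·16=113284; k=4: 32298+0+26·7·16=35210 → min 35210.
Optimal order: ((W₁ (W₂ (W₃ W₄))) W₅) with cost 35210.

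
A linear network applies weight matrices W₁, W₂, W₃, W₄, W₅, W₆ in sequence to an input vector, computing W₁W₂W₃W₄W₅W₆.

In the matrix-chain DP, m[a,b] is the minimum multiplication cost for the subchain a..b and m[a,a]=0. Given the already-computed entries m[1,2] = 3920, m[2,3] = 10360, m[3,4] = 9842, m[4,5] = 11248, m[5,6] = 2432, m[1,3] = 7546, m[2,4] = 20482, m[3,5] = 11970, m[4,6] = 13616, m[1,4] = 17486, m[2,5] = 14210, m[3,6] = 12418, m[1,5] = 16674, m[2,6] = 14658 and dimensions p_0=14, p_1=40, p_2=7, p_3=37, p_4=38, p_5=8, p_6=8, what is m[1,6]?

m[1,6] = min over k∈[1,5] of m[1,k]+m[k+1,6]+p_{0}·p_k·p_{6}.
k=1: 0 + 14658 + 14·40·8 = 19138; k=2: 3920 + 12418 + 14·7·8 = 17122; k=3: 7546 + 13616 + 14·37·8 = 25306; k=4: 17486 + 2432 + 14·38·8 = 24174; k=5: 16674 + 0 + 14·8·8 = 17570.
Minimum: 17122 at k=2.

17122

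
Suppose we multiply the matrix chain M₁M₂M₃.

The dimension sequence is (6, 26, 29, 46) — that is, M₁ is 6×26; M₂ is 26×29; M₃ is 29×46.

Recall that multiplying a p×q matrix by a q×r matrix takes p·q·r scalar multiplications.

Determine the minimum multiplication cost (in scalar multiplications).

Order (M₁(M₂M₃)): (M₂M₃): 26×29 by 29×46 → 26×46, cost 26·29·46 = 34684; (M₁(M₂M₃)): 6×26 by 26×46 → 6×46, cost 6·26·46 = 7176; cumulative 41860. Total 41860.
Order ((M₁M₂)M₃): (M₁M₂): 6×26 by 26×29 → 6×29, cost 6·26·29 = 4524; ((M₁M₂)M₃): 6×29 by 29×46 → 6×46, cost 6·29·46 = 8004; cumulative 12528. Total 12528.
Minimum: 12528.

12528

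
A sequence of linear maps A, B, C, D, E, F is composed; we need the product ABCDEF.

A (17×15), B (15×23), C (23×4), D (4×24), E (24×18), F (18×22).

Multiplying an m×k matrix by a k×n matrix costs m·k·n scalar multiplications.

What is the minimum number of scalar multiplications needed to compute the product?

7208

Adjacent pairs: AB = 17·15·23 = 5865; BC = 15·23·4 = 1380; CD = 23·4·24 = 2208; DE = 4·24·18 = 1728; EF = 24·18·22 = 9504.
Length 3: A..C: k=1: 0+1380+17·15·4=2400; k=2: 5865+0+17·23·4=7429 → min 2400 | B..D: k=2: 0+2208+15·23·24=10488; k=3: 1380+0+15·4·24=2820 → min 2820 | C..E: k=3: 0+1728+23·4·18=3384; k=4: 2208+0+23·24·18=12144 → min 3384 | D..F: k=4: 0+9504+4·24·22=11616; k=5: 1728+0+4·18·22=3312 → min 3312.
Length 4: A..D: k=1: 0+2820+17·15·24=8940; k=2: 5865+2208+17·23·24=17457; k=3: 2400+0+17·4·24=4032 → min 4032 | B..E: k=2: 0+3384+15·23·18=9594; k=3: 1380+1728+15·4·18=4188; k=4: 2820+0+15·24·18=9300 → min 4188 | C..F: k=3: 0+3312+23·4·22=5336; k=4: 2208+9504+23·24·22=23856; k=5: 3384+0+23·18·22=12492 → min 5336.
Length 5: A..E: k=1: 0+4188+17·15·18=8778; k=2: 5865+3384+17·23·18=16287; k=3: 2400+1728+17·4·18=5352; k=4: 4032+0+17·24·18=11376 → min 5352 | B..F: k=2: 0+5336+15·23·22=12926; k=3: 1380+3312+15·4·22=6012; k=4: 2820+9504+15·24·22=20244; k=5: 4188+0+15·18·22=10128 → min 6012.
Length 6: A..F: k=1: 0+6012+17·15·22=11622; k=2: 5865+5336+17·23·22=19803; k=3: 2400+3312+17·4·22=7208; k=4: 4032+9504+17·24·22=22512; k=5: 5352+0+17·18·22=12084 → min 7208.
Optimal order: ((A(BC))((DE)F)) with cost 7208.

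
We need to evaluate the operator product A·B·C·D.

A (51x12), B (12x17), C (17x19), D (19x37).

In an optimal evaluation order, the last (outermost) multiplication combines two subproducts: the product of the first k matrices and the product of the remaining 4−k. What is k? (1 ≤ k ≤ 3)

1

Adjacent pairs: AB = 51·12·17 = 10404; BC = 12·17·19 = 3876; CD = 17·19·37 = 11951.
Length 3: A..C: k=1: 0+3876+51·12·19=15504; k=2: 10404+0+51·17·19=26877 → min 15504 | B..D: k=2: 0+11951+12·17·37=19499; k=3: 3876+0+12·19·37=12312 → min 12312.
Top-level splits: k=1: (A..A)·(B..D) → 0+12312+51·12·37 = 34956; k=2: (A..B)·(C..D) → 10404+11951+51·17·37 = 54434; k=3: (A..C)·(D..D) → 15504+0+51·19·37 = 51357.
Best split is after A, i.e. k = 1.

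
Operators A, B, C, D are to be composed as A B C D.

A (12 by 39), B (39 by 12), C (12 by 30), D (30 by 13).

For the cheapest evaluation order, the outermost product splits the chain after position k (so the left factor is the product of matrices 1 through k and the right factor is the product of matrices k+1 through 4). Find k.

2

Adjacent pairs: AB = 12·39·12 = 5616; BC = 39·12·30 = 14040; CD = 12·30·13 = 4680.
Length 3: A..C: k=1: 0+14040+12·39·30=28080; k=2: 5616+0+12·12·30=9936 → min 9936 | B..D: k=2: 0+4680+39·12·13=10764; k=3: 14040+0+39·30·13=29250 → min 10764.
Top-level splits: k=1: (A..A)·(B..D) → 0+10764+12·39·13 = 16848; k=2: (A..B)·(C..D) → 5616+4680+12·12·13 = 12168; k=3: (A..C)·(D..D) → 9936+0+12·30·13 = 14616.
Best split is after B, i.e. k = 2.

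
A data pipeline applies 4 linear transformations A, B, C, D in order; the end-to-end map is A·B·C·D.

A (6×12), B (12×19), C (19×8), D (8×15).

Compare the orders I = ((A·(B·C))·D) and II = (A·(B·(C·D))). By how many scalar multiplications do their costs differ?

3660

Order I = ((A·(B·C))·D): (B·C): 12×19 by 19×8 → 12×8, cost 12·19·8 = 1824; (A·(B·C)): 6×12 by 12×8 → 6×8, cost 6·12·8 = 576; cumulative 2400; ((A·(B·C))·D): 6×8 by 8×15 → 6×15, cost 6·8·15 = 720; cumulative 3120. Total 3120.
Order II = (A·(B·(C·D))): (C·D): 19×8 by 8×15 → 19×15, cost 19·8·15 = 2280; (B·(C·D)): 12×19 by 19×15 → 12×15, cost 12·19·15 = 3420; cumulative 5700; (A·(B·(C·D))): 6×12 by 12×15 → 6×15, cost 6·12·15 = 1080; cumulative 6780. Total 6780.
Difference: |3120 − 6780| = 3660.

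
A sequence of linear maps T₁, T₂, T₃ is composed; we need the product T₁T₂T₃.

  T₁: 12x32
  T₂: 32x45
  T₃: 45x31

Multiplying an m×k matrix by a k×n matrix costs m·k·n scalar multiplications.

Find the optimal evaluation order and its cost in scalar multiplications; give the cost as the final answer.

(T₁(T₂T₃)): cost 56544.
((T₁T₂)T₃): cost 34020.
Optimal: ((T₁T₂)T₃) with cost 34020.

34020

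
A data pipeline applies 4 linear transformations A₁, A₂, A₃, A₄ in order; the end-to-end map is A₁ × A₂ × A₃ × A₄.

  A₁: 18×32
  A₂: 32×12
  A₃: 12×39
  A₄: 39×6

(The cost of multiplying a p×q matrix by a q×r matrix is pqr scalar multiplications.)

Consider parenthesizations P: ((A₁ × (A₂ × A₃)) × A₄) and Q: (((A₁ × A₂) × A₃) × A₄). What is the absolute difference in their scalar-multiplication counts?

22104

Order P = ((A₁ × (A₂ × A₃)) × A₄): (A₂ × A₃): 32×12 by 12×39 → 32×39, cost 32·12·39 = 14976; (A₁ × (A₂ × A₃)): 18×32 by 32×39 → 18×39, cost 18·32·39 = 22464; cumulative 37440; ((A₁ × (A₂ × A₃)) × A₄): 18×39 by 39×6 → 18×6, cost 18·39·6 = 4212; cumulative 41652. Total 41652.
Order Q = (((A₁ × A₂) × A₃) × A₄): (A₁ × A₂): 18×32 by 32×12 → 18×12, cost 18·32·12 = 6912; ((A₁ × A₂) × A₃): 18×12 by 12×39 → 18×39, cost 18·12·39 = 8424; cumulative 15336; (((A₁ × A₂) × A₃) × A₄): 18×39 by 39×6 → 18×6, cost 18·39·6 = 4212; cumulative 19548. Total 19548.
Difference: |41652 − 19548| = 22104.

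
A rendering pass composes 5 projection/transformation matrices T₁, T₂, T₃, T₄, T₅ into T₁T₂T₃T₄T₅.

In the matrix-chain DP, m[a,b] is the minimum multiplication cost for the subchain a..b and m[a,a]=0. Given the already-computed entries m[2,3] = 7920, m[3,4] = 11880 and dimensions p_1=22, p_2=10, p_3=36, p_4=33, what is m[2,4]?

m[2,4] = min over k∈[2,3] of m[2,k]+m[k+1,4]+p_{1}·p_k·p_{4}.
k=2: 0 + 11880 + 22·10·33 = 19140; k=3: 7920 + 0 + 22·36·33 = 34056.
Minimum: 19140 at k=2.

19140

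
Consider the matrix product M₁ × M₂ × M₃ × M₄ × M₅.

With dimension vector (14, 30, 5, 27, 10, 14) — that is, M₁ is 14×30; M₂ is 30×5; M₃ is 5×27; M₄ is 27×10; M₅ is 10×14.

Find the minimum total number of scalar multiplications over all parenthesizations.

Adjacent pairs: M₁M₂ = 14·30·5 = 2100; M₂M₃ = 30·5·27 = 4050; M₃M₄ = 5·27·10 = 1350; M₄M₅ = 27·10·14 = 3780.
Length 3: M₁..M₃: k=1: 0+4050+14·30·27=15390; k=2: 2100+0+14·5·27=3990 → min 3990 | M₂..M₄: k=2: 0+1350+30·5·10=2850; k=3: 4050+0+30·27·10=12150 → min 2850 | M₃..M₅: k=3: 0+3780+5·27·14=5670; k=4: 1350+0+5·10·14=2050 → min 2050.
Length 4: M₁..M₄: k=1: 0+2850+14·30·10=7050; k=2: 2100+1350+14·5·10=4150; k=3: 3990+0+14·27·10=7770 → min 4150 | M₂..M₅: k=2: 0+2050+30·5·14=4150; k=3: 4050+3780+30·27·14=19170; k=4: 2850+0+30·10·14=7050 → min 4150.
Length 5: M₁..M₅: k=1: 0+4150+14·30·14=10030; k=2: 2100+2050+14·5·14=5130; k=3: 3990+3780+14·27·14=13062; k=4: 4150+0+14·10·14=6110 → min 5130.
Optimal order: ((M₁ × M₂) × ((M₃ × M₄) × M₅)) with cost 5130.

5130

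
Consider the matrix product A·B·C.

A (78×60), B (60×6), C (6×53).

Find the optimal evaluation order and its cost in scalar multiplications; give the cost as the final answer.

52884

(A·(B·C)): cost 267120.
((A·B)·C): cost 52884.
Optimal: ((A·B)·C) with cost 52884.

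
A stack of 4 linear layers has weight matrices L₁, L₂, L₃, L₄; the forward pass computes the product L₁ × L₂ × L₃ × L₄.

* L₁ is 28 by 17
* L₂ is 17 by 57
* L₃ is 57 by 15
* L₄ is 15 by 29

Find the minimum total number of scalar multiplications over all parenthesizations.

33855

Adjacent pairs: L₁L₂ = 28·17·57 = 27132; L₂L₃ = 17·57·15 = 14535; L₃L₄ = 57·15·29 = 24795.
Length 3: L₁..L₃: k=1: 0+14535+28·17·15=21675; k=2: 27132+0+28·57·15=51072 → min 21675 | L₂..L₄: k=2: 0+24795+17·57·29=52896; k=3: 14535+0+17·15·29=21930 → min 21930.
Length 4: L₁..L₄: k=1: 0+21930+28·17·29=35734; k=2: 27132+24795+28·57·29=98211; k=3: 21675+0+28·15·29=33855 → min 33855.
Optimal order: ((L₁ × (L₂ × L₃)) × L₄) with cost 33855.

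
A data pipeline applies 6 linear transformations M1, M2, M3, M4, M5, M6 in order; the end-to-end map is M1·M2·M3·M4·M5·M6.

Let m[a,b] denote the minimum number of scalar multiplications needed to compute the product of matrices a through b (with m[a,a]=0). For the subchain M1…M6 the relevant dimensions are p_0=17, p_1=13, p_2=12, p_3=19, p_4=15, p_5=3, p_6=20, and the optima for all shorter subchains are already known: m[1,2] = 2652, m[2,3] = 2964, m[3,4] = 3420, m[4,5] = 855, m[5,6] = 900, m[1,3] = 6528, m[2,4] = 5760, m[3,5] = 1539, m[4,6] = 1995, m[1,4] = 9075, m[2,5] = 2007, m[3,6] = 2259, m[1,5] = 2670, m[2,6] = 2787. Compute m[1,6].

m[1,6] = min over k∈[1,5] of m[1,k]+m[k+1,6]+p_{0}·p_k·p_{6}.
k=1: 0 + 2787 + 17·13·20 = 7207; k=2: 2652 + 2259 + 17·12·20 = 8991; k=3: 6528 + 1995 + 17·19·20 = 14983; k=4: 9075 + 900 + 17·15·20 = 15075; k=5: 2670 + 0 + 17·3·20 = 3690.
Minimum: 3690 at k=5.

3690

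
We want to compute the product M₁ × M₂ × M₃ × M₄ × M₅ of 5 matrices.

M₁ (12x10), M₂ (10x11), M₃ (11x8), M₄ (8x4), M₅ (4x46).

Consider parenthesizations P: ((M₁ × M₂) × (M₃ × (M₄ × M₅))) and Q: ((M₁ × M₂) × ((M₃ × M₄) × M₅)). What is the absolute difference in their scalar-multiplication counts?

Order P = ((M₁ × M₂) × (M₃ × (M₄ × M₅))): (M₁ × M₂): 12×10 by 10×11 → 12×11, cost 12·10·11 = 1320; (M₄ × M₅): 8×4 by 4×46 → 8×46, cost 8·4·46 = 1472; (M₃ × (M₄ × M₅)): 11×8 by 8×46 → 11×46, cost 11·8·46 = 4048; cumulative 5520; ((M₁ × M₂) × (M₃ × (M₄ × M₅))): 12×11 by 11×46 → 12×46, cost 12·11·46 = 6072; cumulative 12912. Total 12912.
Order Q = ((M₁ × M₂) × ((M₃ × M₄) × M₅)): (M₁ × M₂): 12×10 by 10×11 → 12×11, cost 12·10·11 = 1320; (M₃ × M₄): 11×8 by 8×4 → 11×4, cost 11·8·4 = 352; ((M₃ × M₄) × M₅): 11×4 by 4×46 → 11×46, cost 11·4·46 = 2024; cumulative 2376; ((M₁ × M₂) × ((M₃ × M₄) × M₅)): 12×11 by 11×46 → 12×46, cost 12·11·46 = 6072; cumulative 9768. Total 9768.
Difference: |12912 − 9768| = 3144.

3144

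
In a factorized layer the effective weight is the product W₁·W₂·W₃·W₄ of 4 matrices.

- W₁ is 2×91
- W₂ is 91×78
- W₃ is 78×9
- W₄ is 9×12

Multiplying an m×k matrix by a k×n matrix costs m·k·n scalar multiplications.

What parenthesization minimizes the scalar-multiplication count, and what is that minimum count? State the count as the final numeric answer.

Adjacent pairs: W₁W₂ = 2·91·78 = 14196; W₂W₃ = 91·78·9 = 63882; W₃W₄ = 78·9·12 = 8424.
Length 3: W₁..W₃: k=1: 0+63882+2·91·9=65520; k=2: 14196+0+2·78·9=15600 → min 15600 | W₂..W₄: k=2: 0+8424+91·78·12=93600; k=3: 63882+0+91·9·12=73710 → min 73710.
Length 4: W₁..W₄: k=1: 0+73710+2·91·12=75894; k=2: 14196+8424+2·78·12=24492; k=3: 15600+0+2·9·12=15816 → min 15816.
Optimal parenthesization: (((W₁·W₂)·W₃)·W₄) with cost 15816.

15816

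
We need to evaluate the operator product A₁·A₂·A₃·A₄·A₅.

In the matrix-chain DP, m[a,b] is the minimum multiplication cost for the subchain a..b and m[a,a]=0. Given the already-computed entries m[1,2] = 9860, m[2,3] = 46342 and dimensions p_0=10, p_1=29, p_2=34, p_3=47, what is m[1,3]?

25840

m[1,3] = min over k∈[1,2] of m[1,k]+m[k+1,3]+p_{0}·p_k·p_{3}.
k=1: 0 + 46342 + 10·29·47 = 59972; k=2: 9860 + 0 + 10·34·47 = 25840.
Minimum: 25840 at k=2.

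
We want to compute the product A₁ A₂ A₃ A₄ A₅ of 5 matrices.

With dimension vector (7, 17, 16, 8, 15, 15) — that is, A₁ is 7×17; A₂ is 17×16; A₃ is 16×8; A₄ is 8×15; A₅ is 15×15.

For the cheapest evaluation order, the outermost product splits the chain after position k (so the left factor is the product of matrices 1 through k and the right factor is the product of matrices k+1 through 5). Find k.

Adjacent pairs: A₁A₂ = 7·17·16 = 1904; A₂A₃ = 17·16·8 = 2176; A₃A₄ = 16·8·15 = 1920; A₄A₅ = 8·15·15 = 1800.
Length 3: A₁..A₃: k=1: 0+2176+7·17·8=3128; k=2: 1904+0+7·16·8=2800 → min 2800 | A₂..A₄: k=2: 0+1920+17·16·15=6000; k=3: 2176+0+17·8·15=4216 → min 4216 | A₃..A₅: k=3: 0+1800+16·8·15=3720; k=4: 1920+0+16·15·15=5520 → min 3720.
Length 4: A₁..A₄: k=1: 0+4216+7·17·15=6001; k=2: 1904+1920+7·16·15=5504; k=3: 2800+0+7·8·15=3640 → min 3640 | A₂..A₅: k=2: 0+3720+17·16·15=7800; k=3: 2176+1800+17·8·15=6016; k=4: 4216+0+17·15·15=8041 → min 6016.
Top-level splits: k=1: (A₁..A₁)·(A₂..A₅) → 0+6016+7·17·15 = 7801; k=2: (A₁..A₂)·(A₃..A₅) → 1904+3720+7·16·15 = 7304; k=3: (A₁..A₃)·(A₄..A₅) → 2800+1800+7·8·15 = 5440; k=4: (A₁..A₄)·(A₅..A₅) → 3640+0+7·15·15 = 5215.
Best split is after A₄, i.e. k = 4.

4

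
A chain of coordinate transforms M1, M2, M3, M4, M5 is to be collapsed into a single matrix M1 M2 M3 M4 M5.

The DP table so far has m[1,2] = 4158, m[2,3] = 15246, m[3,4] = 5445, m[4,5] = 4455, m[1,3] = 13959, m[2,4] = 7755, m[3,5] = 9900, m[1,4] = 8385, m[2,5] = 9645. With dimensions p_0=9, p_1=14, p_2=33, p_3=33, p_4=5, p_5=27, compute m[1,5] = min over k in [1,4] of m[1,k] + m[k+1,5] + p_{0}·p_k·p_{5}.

9600

m[1,5] = min over k∈[1,4] of m[1,k]+m[k+1,5]+p_{0}·p_k·p_{5}.
k=1: 0 + 9645 + 9·14·27 = 13047; k=2: 4158 + 9900 + 9·33·27 = 22077; k=3: 13959 + 4455 + 9·33·27 = 26433; k=4: 8385 + 0 + 9·5·27 = 9600.
Minimum: 9600 at k=4.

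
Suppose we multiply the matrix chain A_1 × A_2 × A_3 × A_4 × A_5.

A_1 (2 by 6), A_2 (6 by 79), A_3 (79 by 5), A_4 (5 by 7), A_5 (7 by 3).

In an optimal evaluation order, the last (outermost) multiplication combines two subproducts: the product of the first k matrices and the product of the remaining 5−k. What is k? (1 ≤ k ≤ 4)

4

Adjacent pairs: A_1A_2 = 2·6·79 = 948; A_2A_3 = 6·79·5 = 2370; A_3A_4 = 79·5·7 = 2765; A_4A_5 = 5·7·3 = 105.
Length 3: A_1..A_3: k=1: 0+2370+2·6·5=2430; k=2: 948+0+2·79·5=1738 → min 1738 | A_2..A_4: k=2: 0+2765+6·79·7=6083; k=3: 2370+0+6·5·7=2580 → min 2580 | A_3..A_5: k=3: 0+105+79·5·3=1290; k=4: 2765+0+79·7·3=4424 → min 1290.
Length 4: A_1..A_4: k=1: 0+2580+2·6·7=2664; k=2: 948+2765+2·79·7=4819; k=3: 1738+0+2·5·7=1808 → min 1808 | A_2..A_5: k=2: 0+1290+6·79·3=2712; k=3: 2370+105+6·5·3=2565; k=4: 2580+0+6·7·3=2706 → min 2565.
Top-level splits: k=1: (A_1..A_1)·(A_2..A_5) → 0+2565+2·6·3 = 2601; k=2: (A_1..A_2)·(A_3..A_5) → 948+1290+2·79·3 = 2712; k=3: (A_1..A_3)·(A_4..A_5) → 1738+105+2·5·3 = 1873; k=4: (A_1..A_4)·(A_5..A_5) → 1808+0+2·7·3 = 1850.
Best split is after A_4, i.e. k = 4.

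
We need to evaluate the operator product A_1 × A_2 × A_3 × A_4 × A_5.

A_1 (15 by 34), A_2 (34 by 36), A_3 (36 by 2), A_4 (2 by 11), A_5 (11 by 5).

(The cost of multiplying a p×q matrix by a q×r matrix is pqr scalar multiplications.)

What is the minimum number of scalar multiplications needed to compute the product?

Adjacent pairs: A_1A_2 = 15·34·36 = 18360; A_2A_3 = 34·36·2 = 2448; A_3A_4 = 36·2·11 = 792; A_4A_5 = 2·11·5 = 110.
Length 3: A_1..A_3: k=1: 0+2448+15·34·2=3468; k=2: 18360+0+15·36·2=19440 → min 3468 | A_2..A_4: k=2: 0+792+34·36·11=14256; k=3: 2448+0+34·2·11=3196 → min 3196 | A_3..A_5: k=3: 0+110+36·2·5=470; k=4: 792+0+36·11·5=2772 → min 470.
Length 4: A_1..A_4: k=1: 0+3196+15·34·11=8806; k=2: 18360+792+15·36·11=25092; k=3: 3468+0+15·2·11=3798 → min 3798 | A_2..A_5: k=2: 0+470+34·36·5=6590; k=3: 2448+110+34·2·5=2898; k=4: 3196+0+34·11·5=5066 → min 2898.
Length 5: A_1..A_5: k=1: 0+2898+15·34·5=5448; k=2: 18360+470+15·36·5=21530; k=3: 3468+110+15·2·5=3728; k=4: 3798+0+15·11·5=4623 → min 3728.
Optimal order: ((A_1 × (A_2 × A_3)) × (A_4 × A_5)) with cost 3728.

3728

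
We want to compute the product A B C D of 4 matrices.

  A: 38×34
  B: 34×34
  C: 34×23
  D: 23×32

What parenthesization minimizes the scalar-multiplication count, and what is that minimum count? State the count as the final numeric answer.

Adjacent pairs: AB = 38·34·34 = 43928; BC = 34·34·23 = 26588; CD = 34·23·32 = 25024.
Length 3: A..C: k=1: 0+26588+38·34·23=56304; k=2: 43928+0+38·34·23=73644 → min 56304 | B..D: k=2: 0+25024+34·34·32=62016; k=3: 26588+0+34·23·32=51612 → min 51612.
Length 4: A..D: k=1: 0+51612+38·34·32=92956; k=2: 43928+25024+38·34·32=110296; k=3: 56304+0+38·23·32=84272 → min 84272.
Optimal parenthesization: ((A (B C)) D) with cost 84272.

84272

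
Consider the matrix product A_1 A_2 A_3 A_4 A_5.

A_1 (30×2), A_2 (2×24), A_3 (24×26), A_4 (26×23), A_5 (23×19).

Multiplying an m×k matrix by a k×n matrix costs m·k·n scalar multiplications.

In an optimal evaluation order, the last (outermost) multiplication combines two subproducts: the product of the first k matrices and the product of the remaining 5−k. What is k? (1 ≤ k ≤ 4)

Adjacent pairs: A_1A_2 = 30·2·24 = 1440; A_2A_3 = 2·24·26 = 1248; A_3A_4 = 24·26·23 = 14352; A_4A_5 = 26·23·19 = 11362.
Length 3: A_1..A_3: k=1: 0+1248+30·2·26=2808; k=2: 1440+0+30·24·26=20160 → min 2808 | A_2..A_4: k=2: 0+14352+2·24·23=15456; k=3: 1248+0+2·26·23=2444 → min 2444 | A_3..A_5: k=3: 0+11362+24·26·19=23218; k=4: 14352+0+24·23·19=24840 → min 23218.
Length 4: A_1..A_4: k=1: 0+2444+30·2·23=3824; k=2: 1440+14352+30·24·23=32352; k=3: 2808+0+30·26·23=20748 → min 3824 | A_2..A_5: k=2: 0+23218+2·24·19=24130; k=3: 1248+11362+2·26·19=13598; k=4: 2444+0+2·23·19=3318 → min 3318.
Top-level splits: k=1: (A_1..A_1)·(A_2..A_5) → 0+3318+30·2·19 = 4458; k=2: (A_1..A_2)·(A_3..A_5) → 1440+23218+30·24·19 = 38338; k=3: (A_1..A_3)·(A_4..A_5) → 2808+11362+30·26·19 = 28990; k=4: (A_1..A_4)·(A_5..A_5) → 3824+0+30·23·19 = 16934.
Best split is after A_1, i.e. k = 1.

1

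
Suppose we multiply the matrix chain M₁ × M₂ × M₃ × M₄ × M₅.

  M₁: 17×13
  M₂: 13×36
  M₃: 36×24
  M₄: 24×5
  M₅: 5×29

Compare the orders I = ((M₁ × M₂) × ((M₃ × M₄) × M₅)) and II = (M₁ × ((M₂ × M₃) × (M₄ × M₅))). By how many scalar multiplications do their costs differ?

5075

Order I = ((M₁ × M₂) × ((M₃ × M₄) × M₅)): (M₁ × M₂): 17×13 by 13×36 → 17×36, cost 17·13·36 = 7956; (M₃ × M₄): 36×24 by 24×5 → 36×5, cost 36·24·5 = 4320; ((M₃ × M₄) × M₅): 36×5 by 5×29 → 36×29, cost 36·5·29 = 5220; cumulative 9540; ((M₁ × M₂) × ((M₃ × M₄) × M₅)): 17×36 by 36×29 → 17×29, cost 17·36·29 = 17748; cumulative 35244. Total 35244.
Order II = (M₁ × ((M₂ × M₃) × (M₄ × M₅))): (M₂ × M₃): 13×36 by 36×24 → 13×24, cost 13·36·24 = 11232; (M₄ × M₅): 24×5 by 5×29 → 24×29, cost 24·5·29 = 3480; ((M₂ × M₃) × (M₄ × M₅)): 13×24 by 24×29 → 13×29, cost 13·24·29 = 9048; cumulative 23760; (M₁ × ((M₂ × M₃) × (M₄ × M₅))): 17×13 by 13×29 → 17×29, cost 17·13·29 = 6409; cumulative 30169. Total 30169.
Difference: |35244 − 30169| = 5075.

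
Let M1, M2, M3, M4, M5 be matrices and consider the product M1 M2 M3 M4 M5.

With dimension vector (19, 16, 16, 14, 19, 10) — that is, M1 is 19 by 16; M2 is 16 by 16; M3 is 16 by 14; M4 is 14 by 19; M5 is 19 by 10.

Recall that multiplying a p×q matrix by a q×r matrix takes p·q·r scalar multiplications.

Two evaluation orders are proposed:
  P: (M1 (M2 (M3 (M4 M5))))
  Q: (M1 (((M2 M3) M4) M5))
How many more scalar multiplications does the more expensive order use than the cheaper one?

Order P = (M1 (M2 (M3 (M4 M5)))): (M4 M5): 14×19 by 19×10 → 14×10, cost 14·19·10 = 2660; (M3 (M4 M5)): 16×14 by 14×10 → 16×10, cost 16·14·10 = 2240; cumulative 4900; (M2 (M3 (M4 M5))): 16×16 by 16×10 → 16×10, cost 16·16·10 = 2560; cumulative 7460; (M1 (M2 (M3 (M4 M5)))): 19×16 by 16×10 → 19×10, cost 19·16·10 = 3040; cumulative 10500. Total 10500.
Order Q = (M1 (((M2 M3) M4) M5)): (M2 M3): 16×16 by 16×14 → 16×14, cost 16·16·14 = 3584; ((M2 M3) M4): 16×14 by 14×19 → 16×19, cost 16·14·19 = 4256; cumulative 7840; (((M2 M3) M4) M5): 16×19 by 19×10 → 16×10, cost 16·19·10 = 3040; cumulative 10880; (M1 (((M2 M3) M4) M5)): 19×16 by 16×10 → 19×10, cost 19·16·10 = 3040; cumulative 13920. Total 13920.
Difference: |10500 − 13920| = 3420.

3420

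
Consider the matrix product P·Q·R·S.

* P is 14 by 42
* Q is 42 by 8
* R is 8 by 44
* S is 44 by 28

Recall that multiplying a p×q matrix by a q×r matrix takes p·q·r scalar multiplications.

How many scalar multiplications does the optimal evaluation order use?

Adjacent pairs: PQ = 14·42·8 = 4704; QR = 42·8·44 = 14784; RS = 8·44·28 = 9856.
Length 3: P..R: k=1: 0+14784+14·42·44=40656; k=2: 4704+0+14·8·44=9632 → min 9632 | Q..S: k=2: 0+9856+42·8·28=19264; k=3: 14784+0+42·44·28=66528 → min 19264.
Length 4: P..S: k=1: 0+19264+14·42·28=35728; k=2: 4704+9856+14·8·28=17696; k=3: 9632+0+14·44·28=26880 → min 17696.
Optimal order: ((P·Q)·(R·S)) with cost 17696.

17696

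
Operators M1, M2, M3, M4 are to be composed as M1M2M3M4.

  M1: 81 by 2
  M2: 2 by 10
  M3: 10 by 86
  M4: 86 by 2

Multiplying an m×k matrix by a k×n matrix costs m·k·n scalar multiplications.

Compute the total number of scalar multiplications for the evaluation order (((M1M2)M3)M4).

(M1M2): 81×2 by 2×10 → 81×10, cost 81·2·10 = 1620
((M1M2)M3): 81×10 by 10×86 → 81×86, cost 81·10·86 = 69660; cumulative 71280
(((M1M2)M3)M4): 81×86 by 86×2 → 81×2, cost 81·86·2 = 13932; cumulative 85212
Total: 85212 scalar multiplications.

85212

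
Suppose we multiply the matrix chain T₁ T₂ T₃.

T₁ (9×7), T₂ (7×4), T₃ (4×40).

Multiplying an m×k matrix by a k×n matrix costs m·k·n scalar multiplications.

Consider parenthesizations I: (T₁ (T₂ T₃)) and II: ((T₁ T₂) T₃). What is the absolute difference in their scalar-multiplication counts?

Order I = (T₁ (T₂ T₃)): (T₂ T₃): 7×4 by 4×40 → 7×40, cost 7·4·40 = 1120; (T₁ (T₂ T₃)): 9×7 by 7×40 → 9×40, cost 9·7·40 = 2520; cumulative 3640. Total 3640.
Order II = ((T₁ T₂) T₃): (T₁ T₂): 9×7 by 7×4 → 9×4, cost 9·7·4 = 252; ((T₁ T₂) T₃): 9×4 by 4×40 → 9×40, cost 9·4·40 = 1440; cumulative 1692. Total 1692.
Difference: |3640 − 1692| = 1948.

1948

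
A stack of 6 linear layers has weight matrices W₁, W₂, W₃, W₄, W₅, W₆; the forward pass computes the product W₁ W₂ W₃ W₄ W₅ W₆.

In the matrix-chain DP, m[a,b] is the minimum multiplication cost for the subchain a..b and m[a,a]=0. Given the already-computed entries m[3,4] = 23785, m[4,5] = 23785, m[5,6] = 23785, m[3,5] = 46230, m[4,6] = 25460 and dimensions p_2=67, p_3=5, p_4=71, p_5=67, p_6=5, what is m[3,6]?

27135

m[3,6] = min over k∈[3,5] of m[3,k]+m[k+1,6]+p_{2}·p_k·p_{6}.
k=3: 0 + 25460 + 67·5·5 = 27135; k=4: 23785 + 23785 + 67·71·5 = 71355; k=5: 46230 + 0 + 67·67·5 = 68675.
Minimum: 27135 at k=3.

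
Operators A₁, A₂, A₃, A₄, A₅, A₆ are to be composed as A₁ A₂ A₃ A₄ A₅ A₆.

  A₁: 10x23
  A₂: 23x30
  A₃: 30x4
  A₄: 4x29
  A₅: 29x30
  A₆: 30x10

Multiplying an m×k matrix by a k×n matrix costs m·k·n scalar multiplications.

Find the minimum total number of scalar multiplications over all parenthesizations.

8760

Adjacent pairs: A₁A₂ = 10·23·30 = 6900; A₂A₃ = 23·30·4 = 2760; A₃A₄ = 30·4·29 = 3480; A₄A₅ = 4·29·30 = 3480; A₅A₆ = 29·30·10 = 8700.
Length 3: A₁..A₃: k=1: 0+2760+10·23·4=3680; k=2: 6900+0+10·30·4=8100 → min 3680 | A₂..A₄: k=2: 0+3480+23·30·29=23490; k=3: 2760+0+23·4·29=5428 → min 5428 | A₃..A₅: k=3: 0+3480+30·4·30=7080; k=4: 3480+0+30·29·30=29580 → min 7080 | A₄..A₆: k=4: 0+8700+4·29·10=9860; k=5: 3480+0+4·30·10=4680 → min 4680.
Length 4: A₁..A₄: k=1: 0+5428+10·23·29=12098; k=2: 6900+3480+10·30·29=19080; k=3: 3680+0+10·4·29=4840 → min 4840 | A₂..A₅: k=2: 0+7080+23·30·30=27780; k=3: 2760+3480+23·4·30=9000; k=4: 5428+0+23·29·30=25438 → min 9000 | A₃..A₆: k=3: 0+4680+30·4·10=5880; k=4: 3480+8700+30·29·10=20880; k=5: 7080+0+30·30·10=16080 → min 5880.
Length 5: A₁..A₅: k=1: 0+9000+10·23·30=15900; k=2: 6900+7080+10·30·30=22980; k=3: 3680+3480+10·4·30=8360; k=4: 4840+0+10·29·30=13540 → min 8360 | A₂..A₆: k=2: 0+5880+23·30·10=12780; k=3: 2760+4680+23·4·10=8360; k=4: 5428+8700+23·29·10=20798; k=5: 9000+0+23·30·10=15900 → min 8360.
Length 6: A₁..A₆: k=1: 0+8360+10·23·10=10660; k=2: 6900+5880+10·30·10=15780; k=3: 3680+4680+10·4·10=8760; k=4: 4840+8700+10·29·10=16440; k=5: 8360+0+10·30·10=11360 → min 8760.
Optimal order: ((A₁ (A₂ A₃)) ((A₄ A₅) A₆)) with cost 8760.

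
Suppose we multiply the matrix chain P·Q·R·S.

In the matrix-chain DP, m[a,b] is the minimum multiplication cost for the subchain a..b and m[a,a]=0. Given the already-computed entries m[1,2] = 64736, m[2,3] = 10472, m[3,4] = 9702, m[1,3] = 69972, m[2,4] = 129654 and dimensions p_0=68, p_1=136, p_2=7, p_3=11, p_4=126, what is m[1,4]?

m[1,4] = min over k∈[1,3] of m[1,k]+m[k+1,4]+p_{0}·p_k·p_{4}.
k=1: 0 + 129654 + 68·136·126 = 1294902; k=2: 64736 + 9702 + 68·7·126 = 134414; k=3: 69972 + 0 + 68·11·126 = 164220.
Minimum: 134414 at k=2.

134414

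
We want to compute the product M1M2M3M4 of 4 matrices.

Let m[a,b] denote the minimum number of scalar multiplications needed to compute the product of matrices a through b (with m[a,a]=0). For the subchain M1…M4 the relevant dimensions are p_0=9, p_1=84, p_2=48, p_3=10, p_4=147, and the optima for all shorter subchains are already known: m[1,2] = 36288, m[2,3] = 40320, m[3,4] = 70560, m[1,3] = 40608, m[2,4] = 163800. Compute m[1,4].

m[1,4] = min over k∈[1,3] of m[1,k]+m[k+1,4]+p_{0}·p_k·p_{4}.
k=1: 0 + 163800 + 9·84·147 = 274932; k=2: 36288 + 70560 + 9·48·147 = 170352; k=3: 40608 + 0 + 9·10·147 = 53838.
Minimum: 53838 at k=3.

53838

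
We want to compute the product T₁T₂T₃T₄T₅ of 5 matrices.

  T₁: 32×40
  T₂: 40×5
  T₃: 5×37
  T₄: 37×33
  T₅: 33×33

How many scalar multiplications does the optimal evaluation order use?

23230

Adjacent pairs: T₁T₂ = 32·40·5 = 6400; T₂T₃ = 40·5·37 = 7400; T₃T₄ = 5·37·33 = 6105; T₄T₅ = 37·33·33 = 40293.
Length 3: T₁..T₃: k=1: 0+7400+32·40·37=54760; k=2: 6400+0+32·5·37=12320 → min 12320 | T₂..T₄: k=2: 0+6105+40·5·33=12705; k=3: 7400+0+40·37·33=56240 → min 12705 | T₃..T₅: k=3: 0+40293+5·37·33=46398; k=4: 6105+0+5·33·33=11550 → min 11550.
Length 4: T₁..T₄: k=1: 0+12705+32·40·33=54945; k=2: 6400+6105+32·5·33=17785; k=3: 12320+0+32·37·33=51392 → min 17785 | T₂..T₅: k=2: 0+11550+40·5·33=18150; k=3: 7400+40293+40·37·33=96533; k=4: 12705+0+40·33·33=56265 → min 18150.
Length 5: T₁..T₅: k=1: 0+18150+32·40·33=60390; k=2: 6400+11550+32·5·33=23230; k=3: 12320+40293+32·37·33=91685; k=4: 17785+0+32·33·33=52633 → min 23230.
Optimal order: ((T₁T₂)((T₃T₄)T₅)) with cost 23230.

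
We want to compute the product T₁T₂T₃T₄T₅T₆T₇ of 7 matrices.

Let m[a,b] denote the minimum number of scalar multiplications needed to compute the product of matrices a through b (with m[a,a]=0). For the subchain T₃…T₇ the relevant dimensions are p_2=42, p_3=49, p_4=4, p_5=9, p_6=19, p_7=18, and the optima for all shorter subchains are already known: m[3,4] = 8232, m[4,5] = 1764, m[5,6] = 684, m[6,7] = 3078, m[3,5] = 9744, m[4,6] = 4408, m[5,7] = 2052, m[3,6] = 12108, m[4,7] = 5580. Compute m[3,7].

13308

m[3,7] = min over k∈[3,6] of m[3,k]+m[k+1,7]+p_{2}·p_k·p_{7}.
k=3: 0 + 5580 + 42·49·18 = 42624; k=4: 8232 + 2052 + 42·4·18 = 13308; k=5: 9744 + 3078 + 42·9·18 = 19626; k=6: 12108 + 0 + 42·19·18 = 26472.
Minimum: 13308 at k=4.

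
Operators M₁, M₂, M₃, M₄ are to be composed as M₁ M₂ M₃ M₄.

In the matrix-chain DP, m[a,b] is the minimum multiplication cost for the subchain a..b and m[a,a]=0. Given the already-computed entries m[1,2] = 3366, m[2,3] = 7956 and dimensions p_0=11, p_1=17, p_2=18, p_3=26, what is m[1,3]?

m[1,3] = min over k∈[1,2] of m[1,k]+m[k+1,3]+p_{0}·p_k·p_{3}.
k=1: 0 + 7956 + 11·17·26 = 12818; k=2: 3366 + 0 + 11·18·26 = 8514.
Minimum: 8514 at k=2.

8514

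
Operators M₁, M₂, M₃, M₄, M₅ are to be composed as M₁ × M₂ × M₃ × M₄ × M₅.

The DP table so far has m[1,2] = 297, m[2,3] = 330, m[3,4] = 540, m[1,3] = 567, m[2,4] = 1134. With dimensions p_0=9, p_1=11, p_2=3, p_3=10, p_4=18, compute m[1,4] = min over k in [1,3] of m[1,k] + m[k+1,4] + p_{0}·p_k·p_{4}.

m[1,4] = min over k∈[1,3] of m[1,k]+m[k+1,4]+p_{0}·p_k·p_{4}.
k=1: 0 + 1134 + 9·11·18 = 2916; k=2: 297 + 540 + 9·3·18 = 1323; k=3: 567 + 0 + 9·10·18 = 2187.
Minimum: 1323 at k=2.

1323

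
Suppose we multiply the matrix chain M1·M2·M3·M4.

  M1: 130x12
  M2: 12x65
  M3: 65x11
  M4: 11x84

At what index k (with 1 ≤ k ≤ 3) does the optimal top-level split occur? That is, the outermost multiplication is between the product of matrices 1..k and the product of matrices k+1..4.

Adjacent pairs: M1M2 = 130·12·65 = 101400; M2M3 = 12·65·11 = 8580; M3M4 = 65·11·84 = 60060.
Length 3: M1..M3: k=1: 0+8580+130·12·11=25740; k=2: 101400+0+130·65·11=194350 → min 25740 | M2..M4: k=2: 0+60060+12·65·84=125580; k=3: 8580+0+12·11·84=19668 → min 19668.
Top-level splits: k=1: (M1..M1)·(M2..M4) → 0+19668+130·12·84 = 150708; k=2: (M1..M2)·(M3..M4) → 101400+60060+130·65·84 = 871260; k=3: (M1..M3)·(M4..M4) → 25740+0+130·11·84 = 145860.
Best split is after M3, i.e. k = 3.

3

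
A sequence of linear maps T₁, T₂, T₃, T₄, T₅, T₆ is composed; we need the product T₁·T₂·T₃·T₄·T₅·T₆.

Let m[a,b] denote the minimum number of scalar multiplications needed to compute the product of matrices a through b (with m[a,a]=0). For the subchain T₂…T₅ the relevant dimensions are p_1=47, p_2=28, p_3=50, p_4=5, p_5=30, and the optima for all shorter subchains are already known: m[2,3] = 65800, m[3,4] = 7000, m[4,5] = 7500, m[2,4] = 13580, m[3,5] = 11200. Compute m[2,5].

m[2,5] = min over k∈[2,4] of m[2,k]+m[k+1,5]+p_{1}·p_k·p_{5}.
k=2: 0 + 11200 + 47·28·30 = 50680; k=3: 65800 + 7500 + 47·50·30 = 143800; k=4: 13580 + 0 + 47·5·30 = 20630.
Minimum: 20630 at k=4.

20630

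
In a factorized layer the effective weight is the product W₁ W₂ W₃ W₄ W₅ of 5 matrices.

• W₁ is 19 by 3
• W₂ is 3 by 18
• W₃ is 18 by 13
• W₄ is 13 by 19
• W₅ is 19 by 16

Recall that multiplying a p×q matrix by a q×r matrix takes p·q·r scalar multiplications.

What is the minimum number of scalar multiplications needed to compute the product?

Adjacent pairs: W₁W₂ = 19·3·18 = 1026; W₂W₃ = 3·18·13 = 702; W₃W₄ = 18·13·19 = 4446; W₄W₅ = 13·19·16 = 3952.
Length 3: W₁..W₃: k=1: 0+702+19·3·13=1443; k=2: 1026+0+19·18·13=5472 → min 1443 | W₂..W₄: k=2: 0+4446+3·18·19=5472; k=3: 702+0+3·13·19=1443 → min 1443 | W₃..W₅: k=3: 0+3952+18·13·16=7696; k=4: 4446+0+18·19·16=9918 → min 7696.
Length 4: W₁..W₄: k=1: 0+1443+19·3·19=2526; k=2: 1026+4446+19·18·19=11970; k=3: 1443+0+19·13·19=6136 → min 2526 | W₂..W₅: k=2: 0+7696+3·18·16=8560; k=3: 702+3952+3·13·16=5278; k=4: 1443+0+3·19·16=2355 → min 2355.
Length 5: W₁..W₅: k=1: 0+2355+19·3·16=3267; k=2: 1026+7696+19·18·16=14194; k=3: 1443+3952+19·13·16=9347; k=4: 2526+0+19·19·16=8302 → min 3267.
Optimal order: (W₁ (((W₂ W₃) W₄) W₅)) with cost 3267.

3267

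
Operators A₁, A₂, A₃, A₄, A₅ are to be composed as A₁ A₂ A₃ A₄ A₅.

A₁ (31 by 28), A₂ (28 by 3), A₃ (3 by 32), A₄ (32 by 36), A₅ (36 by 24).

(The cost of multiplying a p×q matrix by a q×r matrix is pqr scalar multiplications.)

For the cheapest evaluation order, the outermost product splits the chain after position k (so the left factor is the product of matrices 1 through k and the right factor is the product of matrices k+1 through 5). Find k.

2

Adjacent pairs: A₁A₂ = 31·28·3 = 2604; A₂A₃ = 28·3·32 = 2688; A₃A₄ = 3·32·36 = 3456; A₄A₅ = 32·36·24 = 27648.
Length 3: A₁..A₃: k=1: 0+2688+31·28·32=30464; k=2: 2604+0+31·3·32=5580 → min 5580 | A₂..A₄: k=2: 0+3456+28·3·36=6480; k=3: 2688+0+28·32·36=34944 → min 6480 | A₃..A₅: k=3: 0+27648+3·32·24=29952; k=4: 3456+0+3·36·24=6048 → min 6048.
Length 4: A₁..A₄: k=1: 0+6480+31·28·36=37728; k=2: 2604+3456+31·3·36=9408; k=3: 5580+0+31·32·36=41292 → min 9408 | A₂..A₅: k=2: 0+6048+28·3·24=8064; k=3: 2688+27648+28·32·24=51840; k=4: 6480+0+28·36·24=30672 → min 8064.
Top-level splits: k=1: (A₁..A₁)·(A₂..A₅) → 0+8064+31·28·24 = 28896; k=2: (A₁..A₂)·(A₃..A₅) → 2604+6048+31·3·24 = 10884; k=3: (A₁..A₃)·(A₄..A₅) → 5580+27648+31·32·24 = 57036; k=4: (A₁..A₄)·(A₅..A₅) → 9408+0+31·36·24 = 36192.
Best split is after A₂, i.e. k = 2.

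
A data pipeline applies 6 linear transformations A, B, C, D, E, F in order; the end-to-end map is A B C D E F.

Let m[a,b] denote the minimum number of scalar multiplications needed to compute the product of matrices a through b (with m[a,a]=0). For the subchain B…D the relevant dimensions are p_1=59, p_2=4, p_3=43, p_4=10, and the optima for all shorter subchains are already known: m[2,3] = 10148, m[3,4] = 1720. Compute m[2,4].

m[2,4] = min over k∈[2,3] of m[2,k]+m[k+1,4]+p_{1}·p_k·p_{4}.
k=2: 0 + 1720 + 59·4·10 = 4080; k=3: 10148 + 0 + 59·43·10 = 35518.
Minimum: 4080 at k=2.

4080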